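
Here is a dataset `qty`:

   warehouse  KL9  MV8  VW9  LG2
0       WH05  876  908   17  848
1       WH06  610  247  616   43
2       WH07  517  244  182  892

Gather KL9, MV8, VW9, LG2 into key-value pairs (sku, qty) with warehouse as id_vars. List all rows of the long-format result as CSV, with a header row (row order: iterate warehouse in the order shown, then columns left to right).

Each (warehouse, column) pair becomes one row: 3 × 4 = 12 rows.
For example, (WH05, KL9) → qty=876.

warehouse,sku,qty
WH05,KL9,876
WH05,MV8,908
WH05,VW9,17
WH05,LG2,848
WH06,KL9,610
WH06,MV8,247
WH06,VW9,616
WH06,LG2,43
WH07,KL9,517
WH07,MV8,244
WH07,VW9,182
WH07,LG2,892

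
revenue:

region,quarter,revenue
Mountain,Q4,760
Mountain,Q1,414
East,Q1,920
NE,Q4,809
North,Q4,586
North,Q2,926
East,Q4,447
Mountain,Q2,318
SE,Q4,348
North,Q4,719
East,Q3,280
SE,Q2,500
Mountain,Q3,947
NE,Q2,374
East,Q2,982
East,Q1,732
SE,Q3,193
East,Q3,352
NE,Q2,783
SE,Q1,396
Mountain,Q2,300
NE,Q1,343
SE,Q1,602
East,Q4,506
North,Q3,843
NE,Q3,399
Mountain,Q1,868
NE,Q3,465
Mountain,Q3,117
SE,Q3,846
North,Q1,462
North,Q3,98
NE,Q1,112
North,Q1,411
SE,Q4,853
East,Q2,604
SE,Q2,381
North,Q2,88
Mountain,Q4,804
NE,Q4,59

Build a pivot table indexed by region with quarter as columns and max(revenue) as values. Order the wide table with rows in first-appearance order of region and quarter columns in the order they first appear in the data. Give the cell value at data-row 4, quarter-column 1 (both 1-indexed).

With rows in first-appearance order of region, row 4 is region=North. quarter columns in first-appearance order: Q4, Q1, Q2, Q3; column 1 is Q4.
Long rows with region=North, quarter=Q4: max(586, 719) = 719.

719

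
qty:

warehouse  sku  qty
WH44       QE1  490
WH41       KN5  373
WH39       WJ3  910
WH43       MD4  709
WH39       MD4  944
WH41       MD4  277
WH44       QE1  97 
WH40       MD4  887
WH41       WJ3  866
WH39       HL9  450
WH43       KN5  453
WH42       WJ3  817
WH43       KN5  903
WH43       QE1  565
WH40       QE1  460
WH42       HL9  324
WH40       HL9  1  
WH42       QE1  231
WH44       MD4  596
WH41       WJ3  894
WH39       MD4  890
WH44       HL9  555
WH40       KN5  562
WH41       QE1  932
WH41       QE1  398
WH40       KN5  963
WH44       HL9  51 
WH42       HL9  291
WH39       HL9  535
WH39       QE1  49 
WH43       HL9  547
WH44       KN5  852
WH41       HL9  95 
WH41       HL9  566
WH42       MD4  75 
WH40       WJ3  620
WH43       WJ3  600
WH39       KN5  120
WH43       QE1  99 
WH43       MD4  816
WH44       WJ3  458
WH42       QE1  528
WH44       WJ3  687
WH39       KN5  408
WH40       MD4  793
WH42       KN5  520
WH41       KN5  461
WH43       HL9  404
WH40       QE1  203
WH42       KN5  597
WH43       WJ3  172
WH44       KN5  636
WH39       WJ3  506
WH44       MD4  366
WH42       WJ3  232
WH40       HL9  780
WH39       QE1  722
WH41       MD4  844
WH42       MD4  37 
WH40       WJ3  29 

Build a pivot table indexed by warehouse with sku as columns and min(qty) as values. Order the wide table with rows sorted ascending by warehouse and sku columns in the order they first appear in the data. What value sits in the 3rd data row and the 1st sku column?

398

With rows sorted ascending by warehouse, row 3 is warehouse=WH41. sku columns in first-appearance order: QE1, KN5, WJ3, MD4, HL9; column 1 is QE1.
Long rows with warehouse=WH41, sku=QE1: min(932, 398) = 398.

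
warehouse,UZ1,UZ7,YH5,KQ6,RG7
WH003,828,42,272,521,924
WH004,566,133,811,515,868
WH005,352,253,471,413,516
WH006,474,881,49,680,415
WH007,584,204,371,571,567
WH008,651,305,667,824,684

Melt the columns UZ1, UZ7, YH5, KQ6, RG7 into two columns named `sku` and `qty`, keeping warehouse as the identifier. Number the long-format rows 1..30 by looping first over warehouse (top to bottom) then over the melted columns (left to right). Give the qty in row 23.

371

30 rows total (6 × 5). Row 23: index ⌊(23-1)/5⌋ = 4 into warehouse → WH007; (23-1) mod 5 = 2 into the melted columns → YH5.
So row 23 is (WH007, YH5, 371); qty = 371.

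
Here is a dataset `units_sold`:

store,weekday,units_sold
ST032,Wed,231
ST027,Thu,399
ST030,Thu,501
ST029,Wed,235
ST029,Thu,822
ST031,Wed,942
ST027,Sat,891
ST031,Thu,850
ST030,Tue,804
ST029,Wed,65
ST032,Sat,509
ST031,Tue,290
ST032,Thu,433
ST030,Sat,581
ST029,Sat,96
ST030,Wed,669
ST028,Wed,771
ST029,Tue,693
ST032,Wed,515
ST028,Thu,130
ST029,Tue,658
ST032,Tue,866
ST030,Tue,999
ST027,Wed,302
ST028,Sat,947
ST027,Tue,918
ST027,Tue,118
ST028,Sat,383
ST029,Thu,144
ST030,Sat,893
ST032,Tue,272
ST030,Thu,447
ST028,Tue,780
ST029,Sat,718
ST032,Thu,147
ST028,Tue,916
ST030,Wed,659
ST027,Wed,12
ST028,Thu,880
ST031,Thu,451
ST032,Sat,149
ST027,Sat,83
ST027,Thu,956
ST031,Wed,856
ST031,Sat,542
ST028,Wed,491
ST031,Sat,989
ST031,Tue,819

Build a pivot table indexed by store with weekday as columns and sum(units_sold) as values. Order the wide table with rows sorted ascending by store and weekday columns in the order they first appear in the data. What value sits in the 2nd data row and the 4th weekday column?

With rows sorted ascending by store, row 2 is store=ST028. weekday columns in first-appearance order: Wed, Thu, Sat, Tue; column 4 is Tue.
Long rows with store=ST028, weekday=Tue: 780 + 916 = 1696.

1696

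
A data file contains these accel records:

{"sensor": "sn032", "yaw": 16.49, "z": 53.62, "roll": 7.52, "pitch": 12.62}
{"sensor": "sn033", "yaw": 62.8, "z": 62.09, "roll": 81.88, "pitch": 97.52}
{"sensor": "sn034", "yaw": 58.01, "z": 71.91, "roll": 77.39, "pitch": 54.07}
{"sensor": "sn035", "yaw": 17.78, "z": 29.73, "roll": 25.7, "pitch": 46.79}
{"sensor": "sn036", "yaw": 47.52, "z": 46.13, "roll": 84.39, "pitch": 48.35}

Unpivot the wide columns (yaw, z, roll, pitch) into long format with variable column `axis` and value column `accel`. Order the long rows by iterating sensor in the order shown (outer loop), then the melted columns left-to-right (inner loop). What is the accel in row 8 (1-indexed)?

20 rows total (5 × 4). Row 8: index ⌊(8-1)/4⌋ = 1 into sensor → sn033; (8-1) mod 4 = 3 into the melted columns → pitch.
So row 8 is (sn033, pitch, 97.52); accel = 97.52.

97.52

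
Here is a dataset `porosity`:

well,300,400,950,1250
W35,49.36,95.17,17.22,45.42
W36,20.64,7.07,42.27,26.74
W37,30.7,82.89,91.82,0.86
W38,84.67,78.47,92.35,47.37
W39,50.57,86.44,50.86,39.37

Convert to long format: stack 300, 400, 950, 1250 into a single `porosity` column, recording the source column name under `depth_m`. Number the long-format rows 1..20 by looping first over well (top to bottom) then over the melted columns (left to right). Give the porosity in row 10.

82.89

20 rows total (5 × 4). Row 10: index ⌊(10-1)/4⌋ = 2 into well → W37; (10-1) mod 4 = 1 into the melted columns → 400.
So row 10 is (W37, 400, 82.89); porosity = 82.89.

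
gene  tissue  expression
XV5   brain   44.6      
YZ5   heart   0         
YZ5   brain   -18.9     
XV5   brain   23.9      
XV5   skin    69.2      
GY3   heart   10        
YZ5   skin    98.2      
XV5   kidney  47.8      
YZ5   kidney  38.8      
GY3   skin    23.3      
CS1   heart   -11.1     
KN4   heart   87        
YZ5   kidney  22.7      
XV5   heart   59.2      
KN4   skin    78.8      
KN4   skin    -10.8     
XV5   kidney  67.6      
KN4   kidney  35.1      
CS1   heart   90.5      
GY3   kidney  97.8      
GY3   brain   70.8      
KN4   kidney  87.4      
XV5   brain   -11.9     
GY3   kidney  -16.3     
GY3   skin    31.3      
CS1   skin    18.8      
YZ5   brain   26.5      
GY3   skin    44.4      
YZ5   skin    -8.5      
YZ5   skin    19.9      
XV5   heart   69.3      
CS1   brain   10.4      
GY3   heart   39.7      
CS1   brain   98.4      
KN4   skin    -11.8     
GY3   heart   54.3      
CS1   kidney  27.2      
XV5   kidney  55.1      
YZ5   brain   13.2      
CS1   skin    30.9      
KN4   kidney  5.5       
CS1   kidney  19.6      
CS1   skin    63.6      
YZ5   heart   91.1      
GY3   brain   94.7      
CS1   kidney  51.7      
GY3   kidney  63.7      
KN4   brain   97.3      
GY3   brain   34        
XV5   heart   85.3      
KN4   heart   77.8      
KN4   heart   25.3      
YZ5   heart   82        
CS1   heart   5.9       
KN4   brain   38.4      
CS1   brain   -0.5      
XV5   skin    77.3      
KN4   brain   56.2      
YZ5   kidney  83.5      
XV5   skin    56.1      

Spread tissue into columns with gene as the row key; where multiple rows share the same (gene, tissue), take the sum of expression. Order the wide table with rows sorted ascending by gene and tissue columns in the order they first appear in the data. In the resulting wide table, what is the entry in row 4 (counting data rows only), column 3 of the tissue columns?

202.6

With rows sorted ascending by gene, row 4 is gene=XV5. tissue columns in first-appearance order: brain, heart, skin, kidney; column 3 is skin.
Long rows with gene=XV5, tissue=skin: 69.2 + 77.3 + 56.1 = 202.6.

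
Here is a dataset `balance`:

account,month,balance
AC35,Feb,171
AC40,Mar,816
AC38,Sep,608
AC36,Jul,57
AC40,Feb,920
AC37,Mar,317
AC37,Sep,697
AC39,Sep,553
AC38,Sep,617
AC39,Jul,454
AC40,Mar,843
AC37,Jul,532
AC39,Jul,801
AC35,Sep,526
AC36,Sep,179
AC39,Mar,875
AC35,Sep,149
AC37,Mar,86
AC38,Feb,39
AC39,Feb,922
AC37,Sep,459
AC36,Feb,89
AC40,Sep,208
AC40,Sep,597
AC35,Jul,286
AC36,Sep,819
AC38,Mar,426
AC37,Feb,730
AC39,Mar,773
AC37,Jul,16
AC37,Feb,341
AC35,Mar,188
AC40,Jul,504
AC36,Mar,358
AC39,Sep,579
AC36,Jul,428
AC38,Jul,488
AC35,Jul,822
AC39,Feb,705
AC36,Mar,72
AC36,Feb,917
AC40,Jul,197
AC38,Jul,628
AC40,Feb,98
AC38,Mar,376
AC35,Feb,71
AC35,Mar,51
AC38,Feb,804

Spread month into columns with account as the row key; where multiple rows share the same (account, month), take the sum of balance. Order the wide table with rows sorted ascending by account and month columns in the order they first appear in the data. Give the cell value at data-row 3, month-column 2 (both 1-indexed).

With rows sorted ascending by account, row 3 is account=AC37. month columns in first-appearance order: Feb, Mar, Sep, Jul; column 2 is Mar.
Long rows with account=AC37, month=Mar: 317 + 86 = 403.

403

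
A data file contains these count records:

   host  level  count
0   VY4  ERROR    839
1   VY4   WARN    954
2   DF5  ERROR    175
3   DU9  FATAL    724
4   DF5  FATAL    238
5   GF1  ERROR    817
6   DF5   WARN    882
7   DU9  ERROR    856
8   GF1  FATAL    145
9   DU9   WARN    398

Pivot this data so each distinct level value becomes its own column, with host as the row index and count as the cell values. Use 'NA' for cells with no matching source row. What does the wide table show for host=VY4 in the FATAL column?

No long-format row has host=VY4 and level=FATAL, so the cell is NA.

NA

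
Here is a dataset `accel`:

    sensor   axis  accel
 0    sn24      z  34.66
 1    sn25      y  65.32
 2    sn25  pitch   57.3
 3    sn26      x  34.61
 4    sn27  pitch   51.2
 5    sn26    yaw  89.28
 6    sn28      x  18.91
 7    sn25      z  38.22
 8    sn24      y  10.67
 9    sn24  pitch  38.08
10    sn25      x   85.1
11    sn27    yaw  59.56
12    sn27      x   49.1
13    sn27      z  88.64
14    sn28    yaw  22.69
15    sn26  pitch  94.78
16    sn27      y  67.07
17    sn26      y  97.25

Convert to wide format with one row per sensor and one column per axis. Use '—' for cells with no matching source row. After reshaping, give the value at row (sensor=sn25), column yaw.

No long-format row has sensor=sn25 and axis=yaw, so the cell is —.

—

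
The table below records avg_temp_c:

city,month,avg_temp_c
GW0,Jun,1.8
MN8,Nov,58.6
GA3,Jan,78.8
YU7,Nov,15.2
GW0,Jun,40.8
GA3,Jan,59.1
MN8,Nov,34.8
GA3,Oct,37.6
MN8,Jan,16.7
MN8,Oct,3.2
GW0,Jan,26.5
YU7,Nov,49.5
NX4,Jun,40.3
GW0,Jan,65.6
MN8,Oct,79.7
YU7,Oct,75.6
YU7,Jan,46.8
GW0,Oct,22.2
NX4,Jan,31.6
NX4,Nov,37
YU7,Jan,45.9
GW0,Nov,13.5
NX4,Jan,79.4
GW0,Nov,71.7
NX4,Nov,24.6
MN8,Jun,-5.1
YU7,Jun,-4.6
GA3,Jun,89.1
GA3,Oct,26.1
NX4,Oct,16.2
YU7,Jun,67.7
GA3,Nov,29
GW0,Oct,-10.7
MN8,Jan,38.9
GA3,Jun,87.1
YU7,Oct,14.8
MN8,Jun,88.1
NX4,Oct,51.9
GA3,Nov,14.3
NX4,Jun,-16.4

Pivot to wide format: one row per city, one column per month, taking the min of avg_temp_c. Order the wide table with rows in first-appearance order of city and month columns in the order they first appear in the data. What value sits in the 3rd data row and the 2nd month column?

14.3

With rows in first-appearance order of city, row 3 is city=GA3. month columns in first-appearance order: Jun, Nov, Jan, Oct; column 2 is Nov.
Long rows with city=GA3, month=Nov: min(29, 14.3) = 14.3.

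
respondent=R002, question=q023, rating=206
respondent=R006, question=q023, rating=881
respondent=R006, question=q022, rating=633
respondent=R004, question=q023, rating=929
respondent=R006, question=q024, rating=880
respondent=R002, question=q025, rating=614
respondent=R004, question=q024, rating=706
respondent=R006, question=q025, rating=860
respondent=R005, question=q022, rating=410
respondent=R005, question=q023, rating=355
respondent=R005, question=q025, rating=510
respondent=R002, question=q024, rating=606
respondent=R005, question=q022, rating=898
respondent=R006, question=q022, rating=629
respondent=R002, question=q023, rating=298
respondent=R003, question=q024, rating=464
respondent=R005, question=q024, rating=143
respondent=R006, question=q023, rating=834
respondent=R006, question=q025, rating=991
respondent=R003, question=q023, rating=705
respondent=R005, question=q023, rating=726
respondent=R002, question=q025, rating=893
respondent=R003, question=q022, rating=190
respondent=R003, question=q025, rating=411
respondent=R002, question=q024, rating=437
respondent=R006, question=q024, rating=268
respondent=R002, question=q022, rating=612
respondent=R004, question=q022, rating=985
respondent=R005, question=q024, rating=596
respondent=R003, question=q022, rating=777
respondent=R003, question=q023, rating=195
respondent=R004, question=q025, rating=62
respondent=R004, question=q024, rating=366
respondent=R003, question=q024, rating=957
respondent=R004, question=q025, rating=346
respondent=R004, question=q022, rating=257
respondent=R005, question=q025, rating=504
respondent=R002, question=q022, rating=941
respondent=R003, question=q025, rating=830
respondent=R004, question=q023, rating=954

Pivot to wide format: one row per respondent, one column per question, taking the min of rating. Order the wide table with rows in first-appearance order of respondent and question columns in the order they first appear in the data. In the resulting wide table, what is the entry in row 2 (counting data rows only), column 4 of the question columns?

860

With rows in first-appearance order of respondent, row 2 is respondent=R006. question columns in first-appearance order: q023, q022, q024, q025; column 4 is q025.
Long rows with respondent=R006, question=q025: min(860, 991) = 860.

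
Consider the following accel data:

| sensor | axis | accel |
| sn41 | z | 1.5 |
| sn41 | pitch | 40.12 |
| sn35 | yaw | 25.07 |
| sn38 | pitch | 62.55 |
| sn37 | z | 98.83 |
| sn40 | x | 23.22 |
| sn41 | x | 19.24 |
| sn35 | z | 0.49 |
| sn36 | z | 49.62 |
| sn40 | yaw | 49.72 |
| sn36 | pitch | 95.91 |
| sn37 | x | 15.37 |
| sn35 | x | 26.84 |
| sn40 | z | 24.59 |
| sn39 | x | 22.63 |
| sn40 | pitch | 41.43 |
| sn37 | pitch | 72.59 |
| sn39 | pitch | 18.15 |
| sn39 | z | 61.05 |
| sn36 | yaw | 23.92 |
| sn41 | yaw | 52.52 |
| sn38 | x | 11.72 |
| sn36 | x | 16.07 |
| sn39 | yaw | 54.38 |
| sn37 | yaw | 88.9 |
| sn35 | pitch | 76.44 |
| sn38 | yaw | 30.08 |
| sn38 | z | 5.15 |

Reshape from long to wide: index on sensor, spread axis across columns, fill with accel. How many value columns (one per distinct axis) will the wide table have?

4

4 distinct axis values: pitch, x, z, yaw.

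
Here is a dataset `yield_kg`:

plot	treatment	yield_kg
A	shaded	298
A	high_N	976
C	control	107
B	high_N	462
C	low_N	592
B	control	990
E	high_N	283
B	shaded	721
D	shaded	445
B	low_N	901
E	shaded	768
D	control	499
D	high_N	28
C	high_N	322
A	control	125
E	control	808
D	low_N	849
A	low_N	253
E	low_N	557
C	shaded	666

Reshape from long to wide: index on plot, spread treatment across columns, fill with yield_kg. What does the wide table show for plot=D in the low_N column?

Wide layout: rows indexed by plot, columns are the 4 distinct treatment values (shaded, high_N, control, low_N).
Cell (plot=D, treatment=low_N) draws from the long row where plot=D and treatment=low_N, which has yield_kg=849.

849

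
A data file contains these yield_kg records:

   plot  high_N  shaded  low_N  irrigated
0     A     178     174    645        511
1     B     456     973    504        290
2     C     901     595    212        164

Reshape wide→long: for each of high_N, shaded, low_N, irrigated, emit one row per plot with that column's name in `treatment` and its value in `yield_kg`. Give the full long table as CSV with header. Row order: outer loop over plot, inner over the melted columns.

Each (plot, column) pair becomes one row: 3 × 4 = 12 rows.
For example, (A, high_N) → yield_kg=178.

plot,treatment,yield_kg
A,high_N,178
A,shaded,174
A,low_N,645
A,irrigated,511
B,high_N,456
B,shaded,973
B,low_N,504
B,irrigated,290
C,high_N,901
C,shaded,595
C,low_N,212
C,irrigated,164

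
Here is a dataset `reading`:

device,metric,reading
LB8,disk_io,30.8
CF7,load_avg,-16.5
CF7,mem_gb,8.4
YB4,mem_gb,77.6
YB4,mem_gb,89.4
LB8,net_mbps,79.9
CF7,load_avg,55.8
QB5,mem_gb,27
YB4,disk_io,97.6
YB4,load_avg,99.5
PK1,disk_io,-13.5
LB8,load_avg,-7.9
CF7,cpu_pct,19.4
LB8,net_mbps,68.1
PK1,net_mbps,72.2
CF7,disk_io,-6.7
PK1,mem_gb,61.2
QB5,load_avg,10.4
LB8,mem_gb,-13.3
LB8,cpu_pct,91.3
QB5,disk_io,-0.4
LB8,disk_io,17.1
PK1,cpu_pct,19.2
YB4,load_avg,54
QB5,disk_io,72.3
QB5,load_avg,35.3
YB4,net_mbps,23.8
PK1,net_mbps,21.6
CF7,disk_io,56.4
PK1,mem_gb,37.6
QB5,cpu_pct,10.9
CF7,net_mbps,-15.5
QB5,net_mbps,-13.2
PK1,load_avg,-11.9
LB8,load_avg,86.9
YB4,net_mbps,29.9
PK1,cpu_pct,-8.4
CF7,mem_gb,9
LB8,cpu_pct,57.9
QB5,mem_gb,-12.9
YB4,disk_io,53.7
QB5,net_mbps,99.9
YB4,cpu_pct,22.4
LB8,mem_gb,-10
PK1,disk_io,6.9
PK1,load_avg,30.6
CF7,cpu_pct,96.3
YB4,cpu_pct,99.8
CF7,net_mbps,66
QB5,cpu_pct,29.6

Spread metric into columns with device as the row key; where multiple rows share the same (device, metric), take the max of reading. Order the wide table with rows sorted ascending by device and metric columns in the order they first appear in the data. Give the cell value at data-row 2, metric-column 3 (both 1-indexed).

With rows sorted ascending by device, row 2 is device=LB8. metric columns in first-appearance order: disk_io, load_avg, mem_gb, net_mbps, cpu_pct; column 3 is mem_gb.
Long rows with device=LB8, metric=mem_gb: max(-13.3, -10) = -10.

-10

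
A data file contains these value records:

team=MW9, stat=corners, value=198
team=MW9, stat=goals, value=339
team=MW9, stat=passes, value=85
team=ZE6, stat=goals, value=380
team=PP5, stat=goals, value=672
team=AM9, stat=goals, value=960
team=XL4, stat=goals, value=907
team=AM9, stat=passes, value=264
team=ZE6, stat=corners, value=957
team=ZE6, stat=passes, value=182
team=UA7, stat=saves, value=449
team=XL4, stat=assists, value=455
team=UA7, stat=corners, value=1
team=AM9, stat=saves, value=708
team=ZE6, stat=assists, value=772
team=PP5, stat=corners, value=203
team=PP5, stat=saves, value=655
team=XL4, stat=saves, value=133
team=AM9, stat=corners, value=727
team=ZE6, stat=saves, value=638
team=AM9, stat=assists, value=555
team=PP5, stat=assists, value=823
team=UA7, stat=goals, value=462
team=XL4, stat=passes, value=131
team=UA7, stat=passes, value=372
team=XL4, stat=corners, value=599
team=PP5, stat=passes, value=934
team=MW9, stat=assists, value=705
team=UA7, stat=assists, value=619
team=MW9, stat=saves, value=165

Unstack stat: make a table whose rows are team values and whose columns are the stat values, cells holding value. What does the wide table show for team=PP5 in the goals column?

Wide layout: rows indexed by team, columns are the 5 distinct stat values (corners, goals, passes, saves, assists).
Cell (team=PP5, stat=goals) draws from the long row where team=PP5 and stat=goals, which has value=672.

672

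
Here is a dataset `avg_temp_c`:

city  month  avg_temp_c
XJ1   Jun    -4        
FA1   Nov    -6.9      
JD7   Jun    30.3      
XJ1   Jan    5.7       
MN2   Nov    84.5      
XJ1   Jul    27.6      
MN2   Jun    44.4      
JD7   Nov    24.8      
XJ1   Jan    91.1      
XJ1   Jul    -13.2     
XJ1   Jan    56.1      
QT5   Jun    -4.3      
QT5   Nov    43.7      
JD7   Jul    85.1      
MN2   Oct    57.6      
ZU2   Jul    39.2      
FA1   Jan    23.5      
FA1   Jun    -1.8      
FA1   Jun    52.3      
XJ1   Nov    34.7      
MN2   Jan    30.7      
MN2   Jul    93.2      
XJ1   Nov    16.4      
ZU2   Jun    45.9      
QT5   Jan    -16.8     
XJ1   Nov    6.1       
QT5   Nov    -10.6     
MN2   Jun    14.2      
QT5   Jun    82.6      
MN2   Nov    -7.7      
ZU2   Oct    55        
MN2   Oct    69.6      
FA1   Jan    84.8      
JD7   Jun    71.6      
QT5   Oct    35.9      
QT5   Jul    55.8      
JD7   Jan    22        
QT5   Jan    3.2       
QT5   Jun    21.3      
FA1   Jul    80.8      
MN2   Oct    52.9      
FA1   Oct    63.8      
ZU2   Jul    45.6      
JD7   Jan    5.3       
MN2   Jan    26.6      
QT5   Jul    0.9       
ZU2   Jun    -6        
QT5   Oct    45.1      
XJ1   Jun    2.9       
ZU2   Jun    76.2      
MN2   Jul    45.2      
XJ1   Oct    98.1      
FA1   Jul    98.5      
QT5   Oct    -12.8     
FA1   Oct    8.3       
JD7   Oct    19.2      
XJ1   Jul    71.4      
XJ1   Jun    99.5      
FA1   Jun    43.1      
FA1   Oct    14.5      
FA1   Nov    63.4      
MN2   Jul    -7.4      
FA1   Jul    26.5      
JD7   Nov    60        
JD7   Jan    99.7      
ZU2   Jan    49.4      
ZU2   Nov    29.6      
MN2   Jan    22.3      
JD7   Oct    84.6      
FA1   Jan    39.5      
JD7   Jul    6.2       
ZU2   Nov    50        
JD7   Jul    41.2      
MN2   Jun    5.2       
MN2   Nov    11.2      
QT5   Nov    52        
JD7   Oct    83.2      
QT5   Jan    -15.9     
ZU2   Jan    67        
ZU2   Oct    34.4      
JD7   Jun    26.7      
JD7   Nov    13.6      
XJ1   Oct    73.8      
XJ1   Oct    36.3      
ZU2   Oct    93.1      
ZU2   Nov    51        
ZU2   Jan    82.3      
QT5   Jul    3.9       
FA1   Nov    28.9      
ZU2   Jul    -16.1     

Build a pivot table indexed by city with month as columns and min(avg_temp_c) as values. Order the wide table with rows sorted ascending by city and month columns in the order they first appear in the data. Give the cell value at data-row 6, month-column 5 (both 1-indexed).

With rows sorted ascending by city, row 6 is city=ZU2. month columns in first-appearance order: Jun, Nov, Jan, Jul, Oct; column 5 is Oct.
Long rows with city=ZU2, month=Oct: min(55, 34.4, 93.1) = 34.4.

34.4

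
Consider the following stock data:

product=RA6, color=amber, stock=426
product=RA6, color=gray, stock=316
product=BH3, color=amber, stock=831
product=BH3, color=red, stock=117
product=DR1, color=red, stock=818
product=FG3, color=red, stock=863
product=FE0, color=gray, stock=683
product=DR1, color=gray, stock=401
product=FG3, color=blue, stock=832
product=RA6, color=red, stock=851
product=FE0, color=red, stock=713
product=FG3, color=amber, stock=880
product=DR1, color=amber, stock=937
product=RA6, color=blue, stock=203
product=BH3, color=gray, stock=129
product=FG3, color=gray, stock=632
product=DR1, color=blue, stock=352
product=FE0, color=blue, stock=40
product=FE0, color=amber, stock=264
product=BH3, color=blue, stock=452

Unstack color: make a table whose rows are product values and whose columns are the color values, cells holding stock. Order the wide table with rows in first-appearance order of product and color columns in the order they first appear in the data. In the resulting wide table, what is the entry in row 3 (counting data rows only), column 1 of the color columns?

937

With rows in first-appearance order of product, row 3 is product=DR1. color columns in first-appearance order: amber, gray, red, blue; column 1 is amber.
Long rows with product=DR1, color=amber: stock = 937.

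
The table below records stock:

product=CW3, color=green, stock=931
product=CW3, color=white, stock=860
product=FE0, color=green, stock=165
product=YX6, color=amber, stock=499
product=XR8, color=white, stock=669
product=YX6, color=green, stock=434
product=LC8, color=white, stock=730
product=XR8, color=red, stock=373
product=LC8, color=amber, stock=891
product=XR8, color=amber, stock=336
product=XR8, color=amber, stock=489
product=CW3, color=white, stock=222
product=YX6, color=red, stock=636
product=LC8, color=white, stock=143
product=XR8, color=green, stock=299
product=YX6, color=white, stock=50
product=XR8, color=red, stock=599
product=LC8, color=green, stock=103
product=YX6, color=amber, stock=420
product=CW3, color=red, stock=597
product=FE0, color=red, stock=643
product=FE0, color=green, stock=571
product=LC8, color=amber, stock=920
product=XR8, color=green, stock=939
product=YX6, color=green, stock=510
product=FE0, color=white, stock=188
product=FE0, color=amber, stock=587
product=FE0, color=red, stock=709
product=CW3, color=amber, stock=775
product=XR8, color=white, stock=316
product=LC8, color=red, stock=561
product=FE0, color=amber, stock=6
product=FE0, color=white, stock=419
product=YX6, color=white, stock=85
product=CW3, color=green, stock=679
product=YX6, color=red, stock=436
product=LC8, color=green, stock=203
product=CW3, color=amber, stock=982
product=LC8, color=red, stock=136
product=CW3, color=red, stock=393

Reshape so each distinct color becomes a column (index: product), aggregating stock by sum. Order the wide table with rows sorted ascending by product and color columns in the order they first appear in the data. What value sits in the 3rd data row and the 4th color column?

With rows sorted ascending by product, row 3 is product=LC8. color columns in first-appearance order: green, white, amber, red; column 4 is red.
Long rows with product=LC8, color=red: 561 + 136 = 697.

697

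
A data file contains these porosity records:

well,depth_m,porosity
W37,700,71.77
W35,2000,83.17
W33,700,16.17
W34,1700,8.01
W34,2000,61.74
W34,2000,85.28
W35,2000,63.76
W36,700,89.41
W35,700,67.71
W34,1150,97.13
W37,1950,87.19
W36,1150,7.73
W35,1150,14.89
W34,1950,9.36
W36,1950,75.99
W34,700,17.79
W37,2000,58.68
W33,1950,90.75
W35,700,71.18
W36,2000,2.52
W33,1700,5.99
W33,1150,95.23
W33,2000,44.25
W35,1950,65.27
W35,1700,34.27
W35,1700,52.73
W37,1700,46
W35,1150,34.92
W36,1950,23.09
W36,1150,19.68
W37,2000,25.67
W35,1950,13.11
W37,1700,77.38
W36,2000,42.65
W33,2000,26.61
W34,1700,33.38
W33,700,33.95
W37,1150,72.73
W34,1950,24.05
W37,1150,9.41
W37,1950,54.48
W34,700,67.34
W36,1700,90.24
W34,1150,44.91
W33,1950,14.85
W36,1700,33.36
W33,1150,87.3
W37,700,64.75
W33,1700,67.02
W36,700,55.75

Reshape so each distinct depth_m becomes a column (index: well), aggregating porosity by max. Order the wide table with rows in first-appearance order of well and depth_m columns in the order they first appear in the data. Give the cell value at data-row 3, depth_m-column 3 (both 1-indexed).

67.02

With rows in first-appearance order of well, row 3 is well=W33. depth_m columns in first-appearance order: 700, 2000, 1700, 1150, 1950; column 3 is 1700.
Long rows with well=W33, depth_m=1700: max(5.99, 67.02) = 67.02.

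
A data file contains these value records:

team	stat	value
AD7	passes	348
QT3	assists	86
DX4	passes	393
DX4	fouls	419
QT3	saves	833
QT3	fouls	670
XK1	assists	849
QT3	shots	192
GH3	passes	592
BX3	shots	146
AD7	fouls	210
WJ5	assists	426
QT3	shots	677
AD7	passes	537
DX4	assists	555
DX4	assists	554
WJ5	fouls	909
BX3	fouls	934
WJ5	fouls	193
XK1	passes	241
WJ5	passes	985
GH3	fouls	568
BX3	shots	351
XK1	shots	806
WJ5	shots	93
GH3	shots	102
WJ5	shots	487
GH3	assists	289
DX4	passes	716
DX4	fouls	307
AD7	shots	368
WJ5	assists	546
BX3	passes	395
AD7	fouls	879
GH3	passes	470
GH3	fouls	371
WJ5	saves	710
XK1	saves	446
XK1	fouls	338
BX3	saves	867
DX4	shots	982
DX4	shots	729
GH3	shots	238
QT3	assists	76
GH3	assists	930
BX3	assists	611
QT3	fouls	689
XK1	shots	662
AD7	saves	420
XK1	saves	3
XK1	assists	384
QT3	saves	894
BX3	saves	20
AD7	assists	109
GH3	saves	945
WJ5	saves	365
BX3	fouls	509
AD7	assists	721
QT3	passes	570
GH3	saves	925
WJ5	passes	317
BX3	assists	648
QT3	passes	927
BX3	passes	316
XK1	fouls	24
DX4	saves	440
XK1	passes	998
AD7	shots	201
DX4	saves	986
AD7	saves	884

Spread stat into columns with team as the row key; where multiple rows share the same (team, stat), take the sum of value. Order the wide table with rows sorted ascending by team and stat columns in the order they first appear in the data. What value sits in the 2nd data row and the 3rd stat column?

With rows sorted ascending by team, row 2 is team=BX3. stat columns in first-appearance order: passes, assists, fouls, saves, shots; column 3 is fouls.
Long rows with team=BX3, stat=fouls: 934 + 509 = 1443.

1443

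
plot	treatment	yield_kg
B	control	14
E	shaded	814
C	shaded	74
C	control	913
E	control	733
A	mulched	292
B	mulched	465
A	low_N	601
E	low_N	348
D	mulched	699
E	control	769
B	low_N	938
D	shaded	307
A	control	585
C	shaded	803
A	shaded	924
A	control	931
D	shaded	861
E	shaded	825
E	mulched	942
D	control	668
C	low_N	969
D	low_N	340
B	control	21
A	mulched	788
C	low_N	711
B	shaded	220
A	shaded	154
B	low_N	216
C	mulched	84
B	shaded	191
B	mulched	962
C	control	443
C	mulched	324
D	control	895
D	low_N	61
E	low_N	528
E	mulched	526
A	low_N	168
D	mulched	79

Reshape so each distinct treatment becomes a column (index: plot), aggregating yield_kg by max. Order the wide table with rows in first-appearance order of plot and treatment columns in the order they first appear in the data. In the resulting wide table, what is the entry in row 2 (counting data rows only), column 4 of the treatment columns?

With rows in first-appearance order of plot, row 2 is plot=E. treatment columns in first-appearance order: control, shaded, mulched, low_N; column 4 is low_N.
Long rows with plot=E, treatment=low_N: max(348, 528) = 528.

528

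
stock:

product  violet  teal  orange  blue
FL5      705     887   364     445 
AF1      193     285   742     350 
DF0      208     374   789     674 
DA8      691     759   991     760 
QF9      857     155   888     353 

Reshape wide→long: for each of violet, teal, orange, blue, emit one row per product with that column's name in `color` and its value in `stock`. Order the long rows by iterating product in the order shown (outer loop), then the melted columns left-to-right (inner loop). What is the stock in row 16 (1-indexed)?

20 rows total (5 × 4). Row 16: index ⌊(16-1)/4⌋ = 3 into product → DA8; (16-1) mod 4 = 3 into the melted columns → blue.
So row 16 is (DA8, blue, 760); stock = 760.

760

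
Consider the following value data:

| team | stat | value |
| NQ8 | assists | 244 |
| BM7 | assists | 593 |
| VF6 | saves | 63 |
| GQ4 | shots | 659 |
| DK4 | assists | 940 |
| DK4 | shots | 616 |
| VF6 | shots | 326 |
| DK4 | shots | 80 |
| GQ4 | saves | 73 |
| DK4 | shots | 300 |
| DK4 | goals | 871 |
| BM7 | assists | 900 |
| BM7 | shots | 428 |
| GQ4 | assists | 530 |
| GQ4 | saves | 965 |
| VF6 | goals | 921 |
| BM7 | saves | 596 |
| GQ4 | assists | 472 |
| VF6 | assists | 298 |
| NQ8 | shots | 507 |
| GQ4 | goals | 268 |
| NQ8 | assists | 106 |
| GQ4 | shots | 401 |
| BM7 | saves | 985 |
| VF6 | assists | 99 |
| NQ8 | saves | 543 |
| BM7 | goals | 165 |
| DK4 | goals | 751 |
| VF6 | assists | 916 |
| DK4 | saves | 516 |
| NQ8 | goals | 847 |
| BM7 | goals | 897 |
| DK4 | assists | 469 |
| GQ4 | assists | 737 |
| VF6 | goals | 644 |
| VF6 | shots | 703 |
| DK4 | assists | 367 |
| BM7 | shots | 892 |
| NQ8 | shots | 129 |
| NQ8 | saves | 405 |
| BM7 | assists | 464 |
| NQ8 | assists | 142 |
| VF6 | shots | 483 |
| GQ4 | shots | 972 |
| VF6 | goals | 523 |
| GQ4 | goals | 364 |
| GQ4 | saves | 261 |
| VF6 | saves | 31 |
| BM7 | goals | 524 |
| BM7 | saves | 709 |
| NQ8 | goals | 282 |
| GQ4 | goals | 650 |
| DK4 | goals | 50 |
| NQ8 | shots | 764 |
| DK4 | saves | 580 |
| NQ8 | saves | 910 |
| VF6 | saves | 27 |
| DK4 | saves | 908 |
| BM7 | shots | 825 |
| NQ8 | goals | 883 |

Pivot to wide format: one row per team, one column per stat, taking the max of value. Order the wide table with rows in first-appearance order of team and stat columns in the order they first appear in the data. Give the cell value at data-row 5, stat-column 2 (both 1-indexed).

908

With rows in first-appearance order of team, row 5 is team=DK4. stat columns in first-appearance order: assists, saves, shots, goals; column 2 is saves.
Long rows with team=DK4, stat=saves: max(516, 580, 908) = 908.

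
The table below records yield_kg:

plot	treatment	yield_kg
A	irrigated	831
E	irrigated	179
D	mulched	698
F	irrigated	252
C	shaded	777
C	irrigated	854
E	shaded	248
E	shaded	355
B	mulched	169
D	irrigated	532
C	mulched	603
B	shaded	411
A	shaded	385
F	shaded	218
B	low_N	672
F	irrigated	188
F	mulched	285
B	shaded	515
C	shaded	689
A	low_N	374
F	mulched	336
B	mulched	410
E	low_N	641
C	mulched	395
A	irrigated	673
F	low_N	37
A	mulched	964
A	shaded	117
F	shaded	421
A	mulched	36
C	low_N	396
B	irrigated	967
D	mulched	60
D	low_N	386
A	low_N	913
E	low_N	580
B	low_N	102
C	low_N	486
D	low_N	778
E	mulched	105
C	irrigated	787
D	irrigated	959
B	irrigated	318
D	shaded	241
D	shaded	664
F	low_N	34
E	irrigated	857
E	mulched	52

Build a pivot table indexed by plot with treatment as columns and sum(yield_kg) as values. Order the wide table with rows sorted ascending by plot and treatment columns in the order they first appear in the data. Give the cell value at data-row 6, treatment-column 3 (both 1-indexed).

With rows sorted ascending by plot, row 6 is plot=F. treatment columns in first-appearance order: irrigated, mulched, shaded, low_N; column 3 is shaded.
Long rows with plot=F, treatment=shaded: 218 + 421 = 639.

639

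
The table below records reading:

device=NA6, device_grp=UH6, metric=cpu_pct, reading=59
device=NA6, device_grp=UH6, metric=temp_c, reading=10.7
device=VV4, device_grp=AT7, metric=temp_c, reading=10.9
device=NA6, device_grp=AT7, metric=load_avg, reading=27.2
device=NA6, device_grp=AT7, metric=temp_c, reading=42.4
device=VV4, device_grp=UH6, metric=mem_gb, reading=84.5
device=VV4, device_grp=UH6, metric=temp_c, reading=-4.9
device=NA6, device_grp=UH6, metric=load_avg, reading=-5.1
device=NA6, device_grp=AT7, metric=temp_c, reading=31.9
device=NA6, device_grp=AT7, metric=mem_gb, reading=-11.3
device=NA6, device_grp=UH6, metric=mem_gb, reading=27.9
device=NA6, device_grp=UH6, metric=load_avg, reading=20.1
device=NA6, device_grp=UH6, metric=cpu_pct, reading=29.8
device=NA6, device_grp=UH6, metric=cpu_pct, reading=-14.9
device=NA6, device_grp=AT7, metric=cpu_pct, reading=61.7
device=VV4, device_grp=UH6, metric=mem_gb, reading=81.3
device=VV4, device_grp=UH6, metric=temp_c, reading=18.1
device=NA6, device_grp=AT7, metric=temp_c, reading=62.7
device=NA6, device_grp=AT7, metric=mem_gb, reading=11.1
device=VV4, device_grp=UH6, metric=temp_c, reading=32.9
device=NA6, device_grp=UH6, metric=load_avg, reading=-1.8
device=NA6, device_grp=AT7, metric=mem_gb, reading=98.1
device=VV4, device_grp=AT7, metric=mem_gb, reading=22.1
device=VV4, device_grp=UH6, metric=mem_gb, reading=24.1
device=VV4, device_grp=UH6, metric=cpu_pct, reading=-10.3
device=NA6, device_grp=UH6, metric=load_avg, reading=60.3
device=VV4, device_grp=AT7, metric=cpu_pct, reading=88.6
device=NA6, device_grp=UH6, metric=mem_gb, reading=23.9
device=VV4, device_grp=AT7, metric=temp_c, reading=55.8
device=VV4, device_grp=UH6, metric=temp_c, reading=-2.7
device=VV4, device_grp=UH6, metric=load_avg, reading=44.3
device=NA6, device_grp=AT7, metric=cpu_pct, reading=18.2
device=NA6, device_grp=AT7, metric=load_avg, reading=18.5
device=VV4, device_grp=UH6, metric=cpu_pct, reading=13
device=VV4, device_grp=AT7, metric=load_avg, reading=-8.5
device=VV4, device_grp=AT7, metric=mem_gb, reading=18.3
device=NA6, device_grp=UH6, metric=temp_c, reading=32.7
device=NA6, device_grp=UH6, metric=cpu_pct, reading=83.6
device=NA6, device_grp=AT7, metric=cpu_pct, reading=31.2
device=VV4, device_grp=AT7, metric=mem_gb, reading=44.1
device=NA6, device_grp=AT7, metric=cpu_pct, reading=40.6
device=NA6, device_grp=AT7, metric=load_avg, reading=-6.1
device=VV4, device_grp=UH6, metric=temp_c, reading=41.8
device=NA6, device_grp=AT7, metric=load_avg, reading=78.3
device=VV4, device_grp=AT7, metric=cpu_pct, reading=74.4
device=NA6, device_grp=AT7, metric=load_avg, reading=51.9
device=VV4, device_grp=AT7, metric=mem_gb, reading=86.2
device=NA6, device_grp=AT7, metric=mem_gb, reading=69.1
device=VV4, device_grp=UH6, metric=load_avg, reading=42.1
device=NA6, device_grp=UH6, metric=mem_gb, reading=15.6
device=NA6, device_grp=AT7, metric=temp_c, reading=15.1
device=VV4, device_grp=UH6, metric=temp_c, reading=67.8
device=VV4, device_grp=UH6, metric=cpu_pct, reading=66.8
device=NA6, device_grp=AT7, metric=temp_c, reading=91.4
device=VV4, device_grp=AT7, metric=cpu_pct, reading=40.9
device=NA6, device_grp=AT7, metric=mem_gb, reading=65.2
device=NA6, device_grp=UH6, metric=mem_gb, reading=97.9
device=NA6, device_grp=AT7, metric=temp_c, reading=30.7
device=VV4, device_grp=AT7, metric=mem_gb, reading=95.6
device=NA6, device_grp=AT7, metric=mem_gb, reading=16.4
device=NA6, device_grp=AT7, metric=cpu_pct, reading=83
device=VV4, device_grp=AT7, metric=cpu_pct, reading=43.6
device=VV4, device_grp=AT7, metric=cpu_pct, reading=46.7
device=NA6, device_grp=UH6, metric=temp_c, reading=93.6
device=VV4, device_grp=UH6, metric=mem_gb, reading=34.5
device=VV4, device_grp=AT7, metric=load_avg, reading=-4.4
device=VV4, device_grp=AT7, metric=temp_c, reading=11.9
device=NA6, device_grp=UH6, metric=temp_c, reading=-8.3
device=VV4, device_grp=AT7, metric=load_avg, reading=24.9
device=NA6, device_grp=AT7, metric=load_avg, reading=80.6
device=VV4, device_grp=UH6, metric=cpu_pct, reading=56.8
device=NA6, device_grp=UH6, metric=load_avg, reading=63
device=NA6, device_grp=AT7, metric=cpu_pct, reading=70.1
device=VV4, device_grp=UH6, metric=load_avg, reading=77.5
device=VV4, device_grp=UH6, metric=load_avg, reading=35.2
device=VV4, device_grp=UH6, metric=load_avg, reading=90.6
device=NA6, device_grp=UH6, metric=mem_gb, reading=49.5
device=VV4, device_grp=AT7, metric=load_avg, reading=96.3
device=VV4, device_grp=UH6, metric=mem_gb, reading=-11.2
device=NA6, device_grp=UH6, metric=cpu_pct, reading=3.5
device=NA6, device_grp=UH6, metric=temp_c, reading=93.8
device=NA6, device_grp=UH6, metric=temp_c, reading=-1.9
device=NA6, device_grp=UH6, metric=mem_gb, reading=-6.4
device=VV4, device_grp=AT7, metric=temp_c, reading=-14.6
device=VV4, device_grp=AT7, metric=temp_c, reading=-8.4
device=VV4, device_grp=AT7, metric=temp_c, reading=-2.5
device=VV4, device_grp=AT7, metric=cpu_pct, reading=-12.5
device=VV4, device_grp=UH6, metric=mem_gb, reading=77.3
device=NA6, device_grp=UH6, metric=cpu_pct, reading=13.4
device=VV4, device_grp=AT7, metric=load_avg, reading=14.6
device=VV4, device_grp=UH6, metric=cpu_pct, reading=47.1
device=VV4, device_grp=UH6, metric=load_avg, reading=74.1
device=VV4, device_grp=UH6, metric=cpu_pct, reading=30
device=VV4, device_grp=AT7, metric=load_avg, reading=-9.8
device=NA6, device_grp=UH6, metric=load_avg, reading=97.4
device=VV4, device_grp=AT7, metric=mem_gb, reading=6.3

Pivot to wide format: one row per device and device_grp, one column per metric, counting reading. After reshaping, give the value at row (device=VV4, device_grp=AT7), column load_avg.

Rows with device=VV4, device_grp=AT7 and metric=load_avg: reading values are -8.5, -4.4, 24.9, 96.3, 14.6, -9.8.
6 rows match — count = 6.

6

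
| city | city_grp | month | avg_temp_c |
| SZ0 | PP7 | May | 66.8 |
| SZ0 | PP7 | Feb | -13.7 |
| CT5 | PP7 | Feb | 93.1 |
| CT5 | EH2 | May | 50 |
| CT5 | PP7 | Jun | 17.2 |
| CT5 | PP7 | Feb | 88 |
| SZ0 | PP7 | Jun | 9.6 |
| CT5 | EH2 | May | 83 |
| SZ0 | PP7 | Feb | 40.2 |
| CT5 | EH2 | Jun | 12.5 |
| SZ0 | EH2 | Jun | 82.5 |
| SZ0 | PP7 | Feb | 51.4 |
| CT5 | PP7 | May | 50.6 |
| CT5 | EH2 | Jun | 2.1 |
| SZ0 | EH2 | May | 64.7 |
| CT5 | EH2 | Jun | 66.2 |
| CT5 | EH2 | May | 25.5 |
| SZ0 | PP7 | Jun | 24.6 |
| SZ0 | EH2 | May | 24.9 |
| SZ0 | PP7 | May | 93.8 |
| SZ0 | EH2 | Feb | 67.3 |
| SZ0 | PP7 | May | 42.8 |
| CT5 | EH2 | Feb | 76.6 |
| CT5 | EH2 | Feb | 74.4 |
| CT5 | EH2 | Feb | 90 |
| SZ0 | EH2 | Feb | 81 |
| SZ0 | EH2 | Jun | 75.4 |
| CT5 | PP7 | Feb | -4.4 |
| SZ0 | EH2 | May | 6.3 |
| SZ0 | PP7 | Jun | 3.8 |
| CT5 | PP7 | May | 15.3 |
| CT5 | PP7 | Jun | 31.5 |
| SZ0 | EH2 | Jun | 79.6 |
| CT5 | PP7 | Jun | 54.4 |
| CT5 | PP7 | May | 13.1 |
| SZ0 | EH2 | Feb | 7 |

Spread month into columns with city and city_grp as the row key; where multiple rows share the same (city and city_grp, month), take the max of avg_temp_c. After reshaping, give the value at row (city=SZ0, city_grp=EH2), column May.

Rows with city=SZ0, city_grp=EH2 and month=May: avg_temp_c values are 64.7, 24.9, 6.3.
max(64.7, 24.9, 6.3) = 64.7.

64.7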